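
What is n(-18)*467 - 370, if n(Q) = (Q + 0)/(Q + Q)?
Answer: -273/2 ≈ -136.50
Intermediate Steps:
n(Q) = ½ (n(Q) = Q/((2*Q)) = Q*(1/(2*Q)) = ½)
n(-18)*467 - 370 = (½)*467 - 370 = 467/2 - 370 = -273/2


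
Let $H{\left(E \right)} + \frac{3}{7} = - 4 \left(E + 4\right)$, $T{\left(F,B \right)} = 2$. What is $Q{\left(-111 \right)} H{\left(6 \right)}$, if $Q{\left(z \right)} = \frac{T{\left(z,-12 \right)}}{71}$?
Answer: $- \frac{566}{497} \approx -1.1388$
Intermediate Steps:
$Q{\left(z \right)} = \frac{2}{71}$
$H{\left(E \right)} = - \frac{115}{7} - 4 E$ ($H{\left(E \right)} = - \frac{3}{7} - 4 \left(E + 4\right) = - \frac{3}{7} - 4 \left(4 + E\right) = - \frac{3}{7} - \left(16 + 4 E\right) = - \frac{115}{7} - 4 E$)
$Q{\left(-111 \right)} H{\left(6 \right)} = \frac{2 \left(- \frac{115}{7} - 24\right)}{71} = \frac{2}{71} \left(- \frac{283}{7}\right) = - \frac{566}{497}$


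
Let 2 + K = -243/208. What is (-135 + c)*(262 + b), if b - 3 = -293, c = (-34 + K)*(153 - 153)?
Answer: 3780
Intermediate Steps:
K = -659/208 (K = -2 - 243/208 = -659/208 ≈ -3.1683)
c = 0 (c = (-34 - 659/208)*(153 - 153) = -7731/208*0 = 0)
b = -290 (b = 3 - 293 = -290)
(-135 + c)*(262 + b) = (-135 + 0)*(262 - 290) = -135*(-28) = 3780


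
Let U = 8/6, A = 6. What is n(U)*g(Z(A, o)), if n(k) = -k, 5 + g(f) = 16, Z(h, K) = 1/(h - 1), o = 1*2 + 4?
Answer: -44/3 ≈ -14.667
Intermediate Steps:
o = 6 (o = 2 + 4 = 6)
Z(h, K) = 1/(-1 + h)
g(f) = 11 (g(f) = -5 + 16 = 11)
U = 4/3 (U = 8*(1/6) = 4/3 ≈ 1.3333)
n(U)*g(Z(A, o)) = -1*4/3*11 = -4/3*11 = -44/3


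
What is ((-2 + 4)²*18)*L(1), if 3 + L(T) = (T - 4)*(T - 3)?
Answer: 216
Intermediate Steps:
L(T) = -3 + (-4 + T)*(-3 + T) (L(T) = -3 + (T - 4)*(T - 3) = -3 + (-4 + T)*(-3 + T))
((-2 + 4)²*18)*L(1) = ((-2 + 4)²*18)*(9 + 1² - 7*1) = (2²*18)*(9 + 1 - 7) = (4*18)*3 = 72*3 = 216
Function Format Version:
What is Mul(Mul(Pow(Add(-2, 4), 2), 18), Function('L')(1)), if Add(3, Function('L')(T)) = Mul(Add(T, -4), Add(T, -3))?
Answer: 216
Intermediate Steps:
Function('L')(T) = Add(-3, Mul(Add(-4, T), Add(-3, T))) (Function('L')(T) = Add(-3, Mul(Add(T, -4), Add(T, -3))) = Add(-3, Mul(Add(-4, T), Add(-3, T))))
Mul(Mul(Pow(Add(-2, 4), 2), 18), Function('L')(1)) = Mul(Mul(Pow(Add(-2, 4), 2), 18), Add(9, Pow(1, 2), Mul(-7, 1))) = Mul(Mul(Pow(2, 2), 18), Add(9, 1, -7)) = Mul(Mul(4, 18), 3) = Mul(72, 3) = 216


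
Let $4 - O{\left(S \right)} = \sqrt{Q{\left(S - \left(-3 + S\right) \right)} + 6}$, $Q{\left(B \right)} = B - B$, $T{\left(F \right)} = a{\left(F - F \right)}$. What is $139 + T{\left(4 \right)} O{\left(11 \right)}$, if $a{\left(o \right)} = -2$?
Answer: $131 + 2 \sqrt{6} \approx 135.9$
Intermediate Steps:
$T{\left(F \right)} = -2$
$Q{\left(B \right)} = 0$
$O{\left(S \right)} = 4 - \sqrt{6}$ ($O{\left(S \right)} = 4 - \sqrt{0 + 6} = 4 - \sqrt{6}$)
$139 + T{\left(4 \right)} O{\left(11 \right)} = 139 - 2 \left(4 - \sqrt{6}\right) = 139 - \left(8 - 2 \sqrt{6}\right) = 131 + 2 \sqrt{6}$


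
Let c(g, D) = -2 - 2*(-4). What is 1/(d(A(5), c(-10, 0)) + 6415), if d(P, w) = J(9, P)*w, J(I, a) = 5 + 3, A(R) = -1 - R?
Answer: 1/6463 ≈ 0.00015473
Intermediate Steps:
J(I, a) = 8
c(g, D) = 6 (c(g, D) = -2 + 8 = 6)
d(P, w) = 8*w
1/(d(A(5), c(-10, 0)) + 6415) = 1/(8*6 + 6415) = 1/(48 + 6415) = 1/6463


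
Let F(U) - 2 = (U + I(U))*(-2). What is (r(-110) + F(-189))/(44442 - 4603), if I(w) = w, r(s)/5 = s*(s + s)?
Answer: 121758/39839 ≈ 3.0563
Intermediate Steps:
r(s) = 10*s² (r(s) = 5*(s*(s + s)) = 5*(s*(2*s)) = 5*(2*s²) = 10*s²)
F(U) = 2 - 4*U (F(U) = 2 + (U + U)*(-2) = 2 + (2*U)*(-2) = 2 - 4*U)
(r(-110) + F(-189))/(44442 - 4603) = (10*(-110)² + (2 - 4*(-189)))/(44442 - 4603) = (10*12100 + (2 + 756))/39839 = (121000 + 758)*(1/39839) = 121758*(1/39839) = 121758/39839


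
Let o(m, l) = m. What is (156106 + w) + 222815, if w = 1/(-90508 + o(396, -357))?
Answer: 34145329151/90112 ≈ 3.7892e+5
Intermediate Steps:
w = -1/90112 (w = 1/(-90508 + 396) = 1/(-90112) = -1/90112 ≈ -1.1097e-5)
(156106 + w) + 222815 = (156106 - 1/90112) + 222815 = 14067023871/90112 + 222815 = 34145329151/90112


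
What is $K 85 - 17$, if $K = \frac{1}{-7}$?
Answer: $- \frac{204}{7} \approx -29.143$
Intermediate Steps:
$K = - \frac{1}{7} \approx -0.14286$
$K 85 - 17 = \left(- \frac{1}{7}\right) 85 - 17 = - \frac{85}{7} - 17 = - \frac{204}{7}$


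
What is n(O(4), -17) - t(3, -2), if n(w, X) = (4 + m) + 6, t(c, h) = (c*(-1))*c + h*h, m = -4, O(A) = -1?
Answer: 11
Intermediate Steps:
t(c, h) = h**2 - c**2 (t(c, h) = (-c)*c + h**2 = -c**2 + h**2 = h**2 - c**2)
n(w, X) = 6 (n(w, X) = (4 - 4) + 6 = 0 + 6 = 6)
n(O(4), -17) - t(3, -2) = 6 - ((-2)**2 - 1*3**2) = 6 - (4 - 1*9) = 6 - (4 - 9) = 6 - 1*(-5) = 6 + 5 = 11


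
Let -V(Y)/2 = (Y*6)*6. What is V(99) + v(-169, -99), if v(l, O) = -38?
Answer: -7166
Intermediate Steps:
V(Y) = -72*Y (V(Y) = -2*Y*6*6 = -2*6*Y*6 = -72*Y)
V(99) + v(-169, -99) = -72*99 - 38 = -7128 - 38 = -7166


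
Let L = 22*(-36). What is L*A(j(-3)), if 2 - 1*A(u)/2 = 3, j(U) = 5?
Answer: 1584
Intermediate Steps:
L = -792
A(u) = -2 (A(u) = 4 - 2*3 = 4 - 6 = -2)
L*A(j(-3)) = -792*(-2) = 1584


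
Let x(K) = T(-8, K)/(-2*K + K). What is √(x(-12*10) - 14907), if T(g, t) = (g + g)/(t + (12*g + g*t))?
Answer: I*√12893064455/930 ≈ 122.09*I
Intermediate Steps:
T(g, t) = 2*g/(t + 12*g + g*t) (T(g, t) = (2*g)/(t + 12*g + g*t) = 2*g/(t + 12*g + g*t))
x(K) = 16/(K*(-96 - 7*K)) (x(K) = (2*(-8)/(K + 12*(-8) - 8*K))/(-2*K + K) = (2*(-8)/(K - 96 - 8*K))/((-K)) = (2*(-8)/(-96 - 7*K))*(-1/K) = (-16/(-96 - 7*K))*(-1/K) = 16/(K*(-96 - 7*K)))
√(x(-12*10) - 14907) = √(-16/(((-12*10))*(96 + 7*(-12*10))) - 14907) = √(-16/(-120*(96 + 7*(-120))) - 14907) = √(-16*(-1/120)/(96 - 840) - 14907) = √(-16*(-1/120)/(-744) - 14907) = √(-16*(-1/120)*(-1/744) - 14907) = √(-1/5580 - 14907) = √(-83181061/5580) = I*√12893064455/930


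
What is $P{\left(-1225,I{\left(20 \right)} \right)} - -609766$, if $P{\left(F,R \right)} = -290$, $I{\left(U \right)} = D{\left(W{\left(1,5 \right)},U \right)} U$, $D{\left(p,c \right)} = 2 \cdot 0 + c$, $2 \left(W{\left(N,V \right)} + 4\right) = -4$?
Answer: $609476$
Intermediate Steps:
$W{\left(N,V \right)} = -6$ ($W{\left(N,V \right)} = -4 + \frac{1}{2} \left(-4\right) = -4 - 2 = -6$)
$D{\left(p,c \right)} = c$ ($D{\left(p,c \right)} = 0 + c = c$)
$I{\left(U \right)} = U^{2}$ ($I{\left(U \right)} = U U = U^{2}$)
$P{\left(-1225,I{\left(20 \right)} \right)} - -609766 = -290 - -609766 = -290 + 609766 = 609476$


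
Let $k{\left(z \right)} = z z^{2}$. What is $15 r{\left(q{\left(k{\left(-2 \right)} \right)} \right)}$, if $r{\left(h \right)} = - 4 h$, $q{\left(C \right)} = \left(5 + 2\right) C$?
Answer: $3360$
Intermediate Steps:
$k{\left(z \right)} = z^{3}$
$q{\left(C \right)} = 7 C$
$15 r{\left(q{\left(k{\left(-2 \right)} \right)} \right)} = 15 \left(- 4 \cdot 7 \left(-2\right)^{3}\right) = 15 \left(- 4 \cdot 7 \left(-8\right)\right) = 15 \left(\left(-4\right) \left(-56\right)\right) = 15 \cdot 224 = 3360$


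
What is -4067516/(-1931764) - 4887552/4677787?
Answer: 2396344116341/2259095131567 ≈ 1.0608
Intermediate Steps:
-4067516/(-1931764) - 4887552/4677787 = -4067516*(-1/1931764) - 4887552*1/4677787 = 1016879/482941 - 4887552/4677787 = 2396344116341/2259095131567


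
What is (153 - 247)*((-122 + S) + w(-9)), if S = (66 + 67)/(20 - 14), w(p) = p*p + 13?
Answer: 1645/3 ≈ 548.33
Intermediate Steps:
w(p) = 13 + p² (w(p) = p² + 13 = 13 + p²)
S = 133/6 ≈ 22.167
(153 - 247)*((-122 + S) + w(-9)) = (153 - 247)*((-122 + 133/6) + (13 + (-9)²)) = -94*(-599/6 + (13 + 81)) = -94*(-599/6 + 94) = -94*(-35/6) = 1645/3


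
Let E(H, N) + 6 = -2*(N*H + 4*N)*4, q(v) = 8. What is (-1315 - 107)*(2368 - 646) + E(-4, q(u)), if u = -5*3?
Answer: -2448690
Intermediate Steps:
u = -15
E(H, N) = -6 - 32*N - 8*H*N (E(H, N) = -6 - 2*(N*H + 4*N)*4 = -6 - 2*(H*N + 4*N)*4 = -6 - 2*(4*N + H*N)*4 = -6 + (-8*N - 2*H*N)*4 = -6 + (-32*N - 8*H*N) = -6 - 32*N - 8*H*N)
(-1315 - 107)*(2368 - 646) + E(-4, q(u)) = (-1315 - 107)*(2368 - 646) + (-6 - 32*8 - 8*(-4)*8) = -1422*1722 + (-6 - 256 + 256) = -2448684 - 6 = -2448690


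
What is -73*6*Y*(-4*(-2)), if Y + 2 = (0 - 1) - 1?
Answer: 14016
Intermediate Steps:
Y = -4 (Y = -2 + ((0 - 1) - 1) = -2 + (-1 - 1) = -2 - 2 = -4)
-73*6*Y*(-4*(-2)) = -73*6*(-4)*(-4*(-2)) = -(-1752)*8 = -73*(-192) = 14016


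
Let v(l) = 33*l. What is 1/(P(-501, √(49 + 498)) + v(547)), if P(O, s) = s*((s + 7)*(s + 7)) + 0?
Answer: 47/853107 - 596*√547/466649529 ≈ 2.5222e-5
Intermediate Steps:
P(O, s) = s*(7 + s)² (P(O, s) = s*((7 + s)*(7 + s)) + 0 = s*(7 + s)² + 0 = s*(7 + s)²)
1/(P(-501, √(49 + 498)) + v(547)) = 1/(√(49 + 498)*(7 + √(49 + 498))² + 33*547) = 1/(√547*(7 + √547)² + 18051) = 1/(18051 + √547*(7 + √547)²)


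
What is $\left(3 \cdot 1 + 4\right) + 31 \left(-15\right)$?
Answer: $-458$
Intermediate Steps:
$\left(3 \cdot 1 + 4\right) + 31 \left(-15\right) = \left(3 + 4\right) - 465 = 7 - 465 = -458$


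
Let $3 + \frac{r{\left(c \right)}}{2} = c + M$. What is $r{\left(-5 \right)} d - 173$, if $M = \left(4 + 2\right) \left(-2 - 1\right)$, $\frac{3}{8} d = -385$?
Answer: $\frac{159641}{3} \approx 53214.0$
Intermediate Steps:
$d = - \frac{3080}{3}$ ($d = \frac{8}{3} \left(-385\right) = - \frac{3080}{3} \approx -1026.7$)
$M = -18$ ($M = 6 \left(-3\right) = -18$)
$r{\left(c \right)} = -42 + 2 c$ ($r{\left(c \right)} = -6 + 2 \left(c - 18\right) = -6 + 2 \left(-18 + c\right) = -6 + \left(-36 + 2 c\right) = -42 + 2 c$)
$r{\left(-5 \right)} d - 173 = \left(-42 + 2 \left(-5\right)\right) \left(- \frac{3080}{3}\right) - 173 = \left(-42 - 10\right) \left(- \frac{3080}{3}\right) - 173 = \left(-52\right) \left(- \frac{3080}{3}\right) - 173 = \frac{160160}{3} - 173 = \frac{159641}{3}$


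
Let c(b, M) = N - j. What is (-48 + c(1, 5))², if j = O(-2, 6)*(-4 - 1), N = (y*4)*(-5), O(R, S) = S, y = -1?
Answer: 4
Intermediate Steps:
N = 20 (N = -1*4*(-5) = -4*(-5) = 20)
j = -30 (j = 6*(-4 - 1) = 6*(-5) = -30)
c(b, M) = 50 (c(b, M) = 20 - 1*(-30) = 20 + 30 = 50)
(-48 + c(1, 5))² = (-48 + 50)² = 2² = 4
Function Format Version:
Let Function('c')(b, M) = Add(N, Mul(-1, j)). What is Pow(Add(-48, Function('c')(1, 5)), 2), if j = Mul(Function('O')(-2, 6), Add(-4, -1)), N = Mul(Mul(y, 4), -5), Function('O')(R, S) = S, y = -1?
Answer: 4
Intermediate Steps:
N = 20 (N = Mul(Mul(-1, 4), -5) = Mul(-4, -5) = 20)
j = -30 (j = Mul(6, Add(-4, -1)) = Mul(6, -5) = -30)
Function('c')(b, M) = 50 (Function('c')(b, M) = Add(20, Mul(-1, -30)) = Add(20, 30) = 50)
Pow(Add(-48, Function('c')(1, 5)), 2) = Pow(Add(-48, 50), 2) = Pow(2, 2) = 4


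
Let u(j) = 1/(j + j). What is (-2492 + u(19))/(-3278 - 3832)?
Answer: 6313/18012 ≈ 0.35049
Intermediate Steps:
u(j) = 1/(2*j)
(-2492 + u(19))/(-3278 - 3832) = (-2492 + (1/2)/19)/(-3278 - 3832) = (-2492 + (1/2)*(1/19))/(-7110) = (-2492 + 1/38)*(-1/7110) = -94695/38*(-1/7110) = 6313/18012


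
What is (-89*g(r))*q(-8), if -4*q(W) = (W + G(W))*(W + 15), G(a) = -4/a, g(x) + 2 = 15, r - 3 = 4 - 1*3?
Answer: -121485/8 ≈ -15186.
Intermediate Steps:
r = 4 (r = 3 + (4 - 1*3) = 3 + (4 - 3) = 3 + 1 = 4)
g(x) = 13 (g(x) = -2 + 15 = 13)
q(W) = -(15 + W)*(W - 4/W)/4 (q(W) = -(W - 4/W)*(W + 15)/4 = -(W - 4/W)*(15 + W)/4 = -(15 + W)*(W - 4/W)/4)
(-89*g(r))*q(-8) = (-89*13)*((¼)*(60 - 8*(4 - 1*(-8)² - 15*(-8)))/(-8)) = -1157*(-1)*(60 - 8*(4 - 1*64 + 120))/(4*8) = -1157*(-1)*(60 - 8*(4 - 64 + 120))/(4*8) = -1157*(-1)*(60 - 8*60)/(4*8) = -1157*(-1)*(60 - 480)/(4*8) = -1157*(-1)*(-420)/(4*8) = -1157*105/8 = -121485/8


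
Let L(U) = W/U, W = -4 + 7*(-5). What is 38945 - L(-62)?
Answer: 2414551/62 ≈ 38944.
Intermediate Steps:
W = -39 (W = -4 - 35 = -39)
L(U) = -39/U
38945 - L(-62) = 38945 - (-39)/(-62) = 38945 - (-39)*(-1)/62 = 38945 - 1*39/62 = 38945 - 39/62 = 2414551/62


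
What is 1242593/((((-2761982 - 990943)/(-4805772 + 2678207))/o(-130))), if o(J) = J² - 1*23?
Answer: 811230556645663/68235 ≈ 1.1889e+10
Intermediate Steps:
o(J) = -23 + J² (o(J) = J² - 23 = -23 + J²)
1242593/((((-2761982 - 990943)/(-4805772 + 2678207))/o(-130))) = 1242593/((((-2761982 - 990943)/(-4805772 + 2678207))/(-23 + (-130)²))) = 1242593/(((-3752925/(-2127565))/(-23 + 16900))) = 1242593/((-3752925*(-1/2127565)/16877)) = 1242593/(((68235/38683)*(1/16877))) = 1242593/(68235/652852991) = 1242593*(652852991/68235) = 811230556645663/68235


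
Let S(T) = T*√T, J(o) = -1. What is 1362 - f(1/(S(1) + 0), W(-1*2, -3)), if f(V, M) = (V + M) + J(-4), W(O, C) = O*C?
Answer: 1356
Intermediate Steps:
W(O, C) = C*O
S(T) = T^(3/2)
f(V, M) = -1 + M + V (f(V, M) = (V + M) - 1 = (M + V) - 1 = -1 + M + V)
1362 - f(1/(S(1) + 0), W(-1*2, -3)) = 1362 - (-1 - (-3)*2 + 1/(1^(3/2) + 0)) = 1362 - (-1 - 3*(-2) + 1/(1 + 0)) = 1362 - (-1 + 6 + 1/1) = 1362 - (-1 + 6 + 1) = 1362 - 1*6 = 1362 - 6 = 1356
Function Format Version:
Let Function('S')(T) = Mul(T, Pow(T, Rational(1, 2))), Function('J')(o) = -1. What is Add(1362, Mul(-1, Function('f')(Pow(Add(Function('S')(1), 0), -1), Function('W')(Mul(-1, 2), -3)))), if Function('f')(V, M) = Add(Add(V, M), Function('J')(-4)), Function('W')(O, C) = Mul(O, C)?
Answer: 1356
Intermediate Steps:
Function('W')(O, C) = Mul(C, O)
Function('S')(T) = Pow(T, Rational(3, 2))
Function('f')(V, M) = Add(-1, M, V) (Function('f')(V, M) = Add(Add(V, M), -1) = Add(Add(M, V), -1) = Add(-1, M, V))
Add(1362, Mul(-1, Function('f')(Pow(Add(Function('S')(1), 0), -1), Function('W')(Mul(-1, 2), -3)))) = Add(1362, Mul(-1, Add(-1, Mul(-3, Mul(-1, 2)), Pow(Add(Pow(1, Rational(3, 2)), 0), -1)))) = Add(1362, Mul(-1, Add(-1, Mul(-3, -2), Pow(Add(1, 0), -1)))) = Add(1362, Mul(-1, Add(-1, 6, Pow(1, -1)))) = Add(1362, Mul(-1, Add(-1, 6, 1))) = Add(1362, Mul(-1, 6)) = Add(1362, -6) = 1356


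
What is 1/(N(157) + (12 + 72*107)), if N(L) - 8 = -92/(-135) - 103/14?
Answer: 1890/14585743 ≈ 0.00012958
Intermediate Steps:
N(L) = 2503/1890 (N(L) = 8 + (-92/(-135) - 103/14) = 8 + (-92*(-1/135) - 103*1/14) = 8 + (92/135 - 103/14) = 8 - 12617/1890 = 2503/1890)
1/(N(157) + (12 + 72*107)) = 1/(2503/1890 + (12 + 72*107)) = 1/(2503/1890 + (12 + 7704)) = 1/(2503/1890 + 7716) = 1/(14585743/1890) = 1890/14585743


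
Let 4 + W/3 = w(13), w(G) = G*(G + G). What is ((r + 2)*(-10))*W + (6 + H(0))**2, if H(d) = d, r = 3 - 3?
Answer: -20004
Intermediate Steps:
r = 0
w(G) = 2*G**2 (w(G) = G*(2*G) = 2*G**2)
W = 1002 (W = -12 + 3*(2*13**2) = -12 + 3*(2*169) = -12 + 3*338 = -12 + 1014 = 1002)
((r + 2)*(-10))*W + (6 + H(0))**2 = ((0 + 2)*(-10))*1002 + (6 + 0)**2 = (2*(-10))*1002 + 6**2 = -20*1002 + 36 = -20040 + 36 = -20004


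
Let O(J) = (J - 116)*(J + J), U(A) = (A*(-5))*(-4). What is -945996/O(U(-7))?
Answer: -236499/17920 ≈ -13.197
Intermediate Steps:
U(A) = 20*A (U(A) = -5*A*(-4) = 20*A)
O(J) = 2*J*(-116 + J) (O(J) = (-116 + J)*(2*J) = 2*J*(-116 + J))
-945996/O(U(-7)) = -945996*(-1/(280*(-116 + 20*(-7)))) = -945996*(-1/(280*(-116 - 140))) = -945996/(2*(-140)*(-256)) = -945996/71680 = -945996*1/71680 = -236499/17920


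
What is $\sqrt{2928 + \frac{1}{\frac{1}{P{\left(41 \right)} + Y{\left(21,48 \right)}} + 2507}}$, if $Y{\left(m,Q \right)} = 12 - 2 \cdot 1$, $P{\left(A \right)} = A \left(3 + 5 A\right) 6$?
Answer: $\frac{\sqrt{48199932068799105318}}{128303247} \approx 54.111$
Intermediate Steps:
$P{\left(A \right)} = 6 A \left(3 + 5 A\right)$
$Y{\left(m,Q \right)} = 10$ ($Y{\left(m,Q \right)} = 12 - 2 = 10$)
$\sqrt{2928 + \frac{1}{\frac{1}{P{\left(41 \right)} + Y{\left(21,48 \right)}} + 2507}} = \sqrt{2928 + \frac{1}{\frac{1}{6 \cdot 41 \left(3 + 5 \cdot 41\right) + 10} + 2507}} = \sqrt{2928 + \frac{1}{\frac{1}{6 \cdot 41 \left(3 + 205\right) + 10} + 2507}} = \sqrt{2928 + \frac{1}{\frac{1}{6 \cdot 41 \cdot 208 + 10} + 2507}} = \sqrt{2928 + \frac{1}{\frac{1}{51168 + 10} + 2507}} = \sqrt{2928 + \frac{1}{\frac{1}{51178} + 2507}} = \sqrt{2928 + \frac{1}{\frac{128303247}{51178}}} = \sqrt{2928 + \frac{51178}{128303247}} = \sqrt{\frac{375671958394}{128303247}} = \frac{\sqrt{48199932068799105318}}{128303247}$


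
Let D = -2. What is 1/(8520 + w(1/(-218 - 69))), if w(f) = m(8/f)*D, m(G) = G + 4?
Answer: 1/13104 ≈ 7.6313e-5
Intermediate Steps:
m(G) = 4 + G
w(f) = -8 - 16/f (w(f) = (4 + 8/f)*(-2) = -8 - 16/f)
1/(8520 + w(1/(-218 - 69))) = 1/(8520 + (-8 - 16/(1/(-218 - 69)))) = 1/(8520 + (-8 - 16/(1/(-287)))) = 1/(8520 + (-8 - 16/(-1/287))) = 1/(8520 + (-8 - 16*(-287))) = 1/(8520 + (-8 + 4592)) = 1/(8520 + 4584) = 1/13104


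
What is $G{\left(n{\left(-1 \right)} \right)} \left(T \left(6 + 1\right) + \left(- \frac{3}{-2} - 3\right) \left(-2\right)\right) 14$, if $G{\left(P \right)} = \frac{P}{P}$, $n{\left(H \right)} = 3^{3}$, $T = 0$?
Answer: $42$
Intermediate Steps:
$n{\left(H \right)} = 27$
$G{\left(P \right)} = 1$
$G{\left(n{\left(-1 \right)} \right)} \left(T \left(6 + 1\right) + \left(- \frac{3}{-2} - 3\right) \left(-2\right)\right) 14 = 1 \left(0 \left(6 + 1\right) + \left(- \frac{3}{-2} - 3\right) \left(-2\right)\right) 14 = 1 \left(0 \cdot 7 + \left(\left(-3\right) \left(- \frac{1}{2}\right) - 3\right) \left(-2\right)\right) 14 = 1 \left(0 + \left(\frac{3}{2} - 3\right) \left(-2\right)\right) 14 = 1 \left(0 - -3\right) 14 = 1 \left(0 + 3\right) 14 = 1 \cdot 3 \cdot 14 = 3 \cdot 14 = 42$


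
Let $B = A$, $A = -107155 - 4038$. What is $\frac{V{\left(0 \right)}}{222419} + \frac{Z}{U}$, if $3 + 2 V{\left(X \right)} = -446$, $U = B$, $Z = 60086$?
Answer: $- \frac{26778461725}{49462871734} \approx -0.54138$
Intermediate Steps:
$A = -111193$
$B = -111193$
$U = -111193$
$V{\left(X \right)} = - \frac{449}{2}$ ($V{\left(X \right)} = - \frac{3}{2} + \frac{1}{2} \left(-446\right) = - \frac{3}{2} - 223 = - \frac{449}{2}$)
$\frac{V{\left(0 \right)}}{222419} + \frac{Z}{U} = - \frac{449}{2 \cdot 222419} + \frac{60086}{-111193} = \left(- \frac{449}{2}\right) \frac{1}{222419} + 60086 \left(- \frac{1}{111193}\right) = - \frac{449}{444838} - \frac{60086}{111193} = - \frac{26778461725}{49462871734}$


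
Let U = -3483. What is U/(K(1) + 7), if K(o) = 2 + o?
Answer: -3483/10 ≈ -348.30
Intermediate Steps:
U/(K(1) + 7) = -3483/((2 + 1) + 7) = -3483/(3 + 7) = -3483/10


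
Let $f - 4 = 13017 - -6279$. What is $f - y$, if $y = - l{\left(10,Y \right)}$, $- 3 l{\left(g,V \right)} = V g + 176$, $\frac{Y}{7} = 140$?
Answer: $\frac{47924}{3} \approx 15975.0$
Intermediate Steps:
$Y = 980$ ($Y = 7 \cdot 140 = 980$)
$l{\left(g,V \right)} = - \frac{176}{3} - \frac{V g}{3}$ ($l{\left(g,V \right)} = - \frac{V g + 176}{3} = - \frac{176 + V g}{3} = - \frac{176}{3} - \frac{V g}{3}$)
$f = 19300$ ($f = 4 + \left(13017 - -6279\right) = 4 + \left(13017 + 6279\right) = 4 + 19296 = 19300$)
$y = \frac{9976}{3}$ ($y = - (- \frac{176}{3} - \frac{980}{3} \cdot 10) = - (- \frac{176}{3} - \frac{9800}{3}) = \left(-1\right) \left(- \frac{9976}{3}\right) = \frac{9976}{3} \approx 3325.3$)
$f - y = 19300 - \frac{9976}{3} = \frac{47924}{3}$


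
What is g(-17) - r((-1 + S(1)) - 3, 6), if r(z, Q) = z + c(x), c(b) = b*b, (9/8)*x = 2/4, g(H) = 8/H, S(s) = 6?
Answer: -3674/1377 ≈ -2.6681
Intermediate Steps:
x = 4/9 (x = 8*(2/4)/9 = 8*(2*(1/4))/9 = (8/9)*(1/2) = 4/9 ≈ 0.44444)
c(b) = b**2
r(z, Q) = 16/81 + z (r(z, Q) = z + (4/9)**2 = z + 16/81 = 16/81 + z)
g(-17) - r((-1 + S(1)) - 3, 6) = 8/(-17) - (16/81 + ((-1 + 6) - 3)) = 8*(-1/17) - (16/81 + (5 - 3)) = -8/17 - (16/81 + 2) = -8/17 - 1*178/81 = -8/17 - 178/81 = -3674/1377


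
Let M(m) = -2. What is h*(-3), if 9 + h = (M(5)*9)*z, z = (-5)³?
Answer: -6723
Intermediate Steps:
z = -125
h = 2241 (h = -9 - 2*9*(-125) = -9 - 18*(-125) = -9 + 2250 = 2241)
h*(-3) = 2241*(-3) = -6723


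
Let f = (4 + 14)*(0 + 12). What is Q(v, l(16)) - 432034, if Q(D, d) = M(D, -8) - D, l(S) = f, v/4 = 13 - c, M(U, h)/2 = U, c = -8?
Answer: -431950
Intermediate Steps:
M(U, h) = 2*U
v = 84 (v = 4*(13 - 1*(-8)) = 4*(13 + 8) = 4*21 = 84)
f = 216 (f = 18*12 = 216)
l(S) = 216
Q(D, d) = D (Q(D, d) = 2*D - D = D)
Q(v, l(16)) - 432034 = 84 - 432034 = -431950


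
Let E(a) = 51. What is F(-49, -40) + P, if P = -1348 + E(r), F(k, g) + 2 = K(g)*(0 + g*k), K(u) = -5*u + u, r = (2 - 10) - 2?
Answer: 312301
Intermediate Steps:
r = -10 (r = -8 - 2 = -10)
K(u) = -4*u
F(k, g) = -2 - 4*k*g² (F(k, g) = -2 + (-4*g)*(0 + g*k) = -2 + (-4*g)*(g*k) = -2 - 4*k*g²)
P = -1297 (P = -1348 + 51 = -1297)
F(-49, -40) + P = (-2 - 4*(-49)*(-40)²) - 1297 = (-2 - 4*(-49)*1600) - 1297 = (-2 + 313600) - 1297 = 313598 - 1297 = 312301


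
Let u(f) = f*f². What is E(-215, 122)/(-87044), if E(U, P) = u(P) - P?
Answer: -907863/43522 ≈ -20.860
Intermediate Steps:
u(f) = f³
E(U, P) = P³ - P
E(-215, 122)/(-87044) = (122³ - 1*122)/(-87044) = (1815848 - 122)*(-1/87044) = 1815726*(-1/87044) = -907863/43522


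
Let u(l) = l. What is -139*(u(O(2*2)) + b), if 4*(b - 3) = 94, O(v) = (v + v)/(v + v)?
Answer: -7645/2 ≈ -3822.5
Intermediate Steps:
O(v) = 1 (O(v) = (2*v)/((2*v)) = (2*v)*(1/(2*v)) = 1)
b = 53/2 (b = 3 + (¼)*94 = 3 + 47/2 = 53/2 ≈ 26.500)
-139*(u(O(2*2)) + b) = -139*(1 + 53/2) = -139*55/2 = -7645/2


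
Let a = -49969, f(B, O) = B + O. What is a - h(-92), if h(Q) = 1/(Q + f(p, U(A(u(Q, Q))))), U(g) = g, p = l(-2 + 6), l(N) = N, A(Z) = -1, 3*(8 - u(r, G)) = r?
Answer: -4447240/89 ≈ -49969.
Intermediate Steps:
u(r, G) = 8 - r/3
p = 4 (p = -2 + 6 = 4)
h(Q) = 1/(3 + Q) (h(Q) = 1/(Q + (4 - 1)) = 1/(Q + 3) = 1/(3 + Q))
a - h(-92) = -49969 - 1/(3 - 92) = -49969 - 1/(-89) = -49969 - 1*(-1/89) = -49969 + 1/89 = -4447240/89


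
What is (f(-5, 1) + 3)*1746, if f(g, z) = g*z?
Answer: -3492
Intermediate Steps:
(f(-5, 1) + 3)*1746 = (-5*1 + 3)*1746 = (-5 + 3)*1746 = -2*1746 = -3492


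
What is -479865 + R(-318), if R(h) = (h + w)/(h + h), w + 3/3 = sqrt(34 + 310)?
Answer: -305193821/636 - sqrt(86)/318 ≈ -4.7986e+5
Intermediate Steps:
w = -1 + 2*sqrt(86) (w = -1 + sqrt(34 + 310) = -1 + sqrt(344) = -1 + 2*sqrt(86) ≈ 17.547)
R(h) = (-1 + h + 2*sqrt(86))/(2*h) (R(h) = (h + (-1 + 2*sqrt(86)))/(h + h) = (-1 + h + 2*sqrt(86))/((2*h)) = (-1 + h + 2*sqrt(86))*(1/(2*h)) = (-1 + h + 2*sqrt(86))/(2*h))
-479865 + R(-318) = -479865 + (1/2)*(-1 - 318 + 2*sqrt(86))/(-318) = -479865 + (1/2)*(-1/318)*(-319 + 2*sqrt(86)) = -479865 + (319/636 - sqrt(86)/318) = -305193821/636 - sqrt(86)/318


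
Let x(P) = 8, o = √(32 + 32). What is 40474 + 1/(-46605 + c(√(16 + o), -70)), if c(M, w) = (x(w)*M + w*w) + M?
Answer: 70396633806689/1739305081 - 18*√6/1739305081 ≈ 40474.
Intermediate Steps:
o = 8 (o = √64 = 8)
c(M, w) = w² + 9*M (c(M, w) = (8*M + w*w) + M = (8*M + w²) + M = (w² + 8*M) + M = w² + 9*M)
40474 + 1/(-46605 + c(√(16 + o), -70)) = 40474 + 1/(-46605 + ((-70)² + 9*√(16 + 8))) = 40474 + 1/(-46605 + (4900 + 9*√24)) = 40474 + 1/(-46605 + (4900 + 9*(2*√6))) = 40474 + 1/(-46605 + (4900 + 18*√6)) = 40474 + 1/(-41705 + 18*√6)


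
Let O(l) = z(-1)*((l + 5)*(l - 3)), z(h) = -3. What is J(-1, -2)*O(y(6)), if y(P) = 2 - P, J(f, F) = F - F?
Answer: 0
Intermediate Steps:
J(f, F) = 0
O(l) = -3*(-3 + l)*(5 + l) (O(l) = -3*(l + 5)*(l - 3) = -3*(5 + l)*(-3 + l) = -3*(-3 + l)*(5 + l))
J(-1, -2)*O(y(6)) = 0*(45 - 6*(2 - 1*6) - 3*(2 - 1*6)²) = 0*(45 - 6*(2 - 6) - 3*(2 - 6)²) = 0*(45 - 6*(-4) - 3*(-4)²) = 0*(45 + 24 - 3*16) = 0*(45 + 24 - 48) = 0*21 = 0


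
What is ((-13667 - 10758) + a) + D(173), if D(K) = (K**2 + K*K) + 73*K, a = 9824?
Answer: 57886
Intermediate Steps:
D(K) = 2*K**2 + 73*K (D(K) = (K**2 + K**2) + 73*K = 2*K**2 + 73*K)
((-13667 - 10758) + a) + D(173) = ((-13667 - 10758) + 9824) + 173*(73 + 2*173) = (-24425 + 9824) + 173*(73 + 346) = -14601 + 173*419 = -14601 + 72487 = 57886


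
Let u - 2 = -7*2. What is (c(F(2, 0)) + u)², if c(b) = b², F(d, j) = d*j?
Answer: 144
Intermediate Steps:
u = -12 (u = 2 - 7*2 = 2 - 14 = -12)
(c(F(2, 0)) + u)² = ((2*0)² - 12)² = (0² - 12)² = (0 - 12)² = (-12)² = 144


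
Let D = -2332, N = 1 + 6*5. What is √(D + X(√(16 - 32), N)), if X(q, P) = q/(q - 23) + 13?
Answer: √(-688792255 - 50140*I)/545 ≈ 0.0017527 - 48.156*I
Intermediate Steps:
N = 31 (N = 1 + 30 = 31)
X(q, P) = 13 + q/(-23 + q) (X(q, P) = q/(-23 + q) + 13 = 13 + q/(-23 + q))
√(D + X(√(16 - 32), N)) = √(-2332 + (-299 + 14*√(16 - 32))/(-23 + √(16 - 32))) = √(-2332 + (-299 + 14*√(-16))/(-23 + √(-16))) = √(-2332 + (-299 + 14*(4*I))/(-23 + 4*I)) = √(-2332 + ((-23 - 4*I)/545)*(-299 + 56*I)) = √(-2332 + (-299 + 56*I)*(-23 - 4*I)/545)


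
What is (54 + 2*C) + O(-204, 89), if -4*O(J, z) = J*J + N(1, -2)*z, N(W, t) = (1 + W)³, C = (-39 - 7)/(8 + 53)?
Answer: -642300/61 ≈ -10530.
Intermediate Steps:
C = -46/61 ≈ -0.75410
O(J, z) = -2*z - J²/4 (O(J, z) = -(J*J + (1 + 1)³*z)/4 = -(J² + 2³*z)/4 = -(J² + 8*z)/4 = -2*z - J²/4)
(54 + 2*C) + O(-204, 89) = (54 + 2*(-46/61)) + (-2*89 - ¼*(-204)²) = (54 - 92/61) + (-178 - ¼*41616) = 3202/61 + (-178 - 10404) = 3202/61 - 10582 = -642300/61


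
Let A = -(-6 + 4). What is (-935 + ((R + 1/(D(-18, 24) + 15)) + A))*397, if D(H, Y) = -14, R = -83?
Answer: -402955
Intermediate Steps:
A = 2 (A = -1*(-2) = 2)
(-935 + ((R + 1/(D(-18, 24) + 15)) + A))*397 = (-935 + ((-83 + 1/(-14 + 15)) + 2))*397 = (-935 + ((-83 + 1/1) + 2))*397 = (-935 + ((-83 + 1) + 2))*397 = (-935 + (-82 + 2))*397 = (-935 - 80)*397 = -1015*397 = -402955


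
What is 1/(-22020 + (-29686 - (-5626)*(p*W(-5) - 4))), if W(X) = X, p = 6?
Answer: -1/242990 ≈ -4.1154e-6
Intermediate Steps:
1/(-22020 + (-29686 - (-5626)*(p*W(-5) - 4))) = 1/(-22020 + (-29686 - (-5626)*(6*(-5) - 4))) = 1/(-22020 + (-29686 - (-5626)*(-30 - 4))) = 1/(-22020 + (-29686 - (-5626)*(-34))) = 1/(-22020 + (-29686 - 1*191284)) = 1/(-22020 + (-29686 - 191284)) = 1/(-22020 - 220970) = 1/(-242990) = -1/242990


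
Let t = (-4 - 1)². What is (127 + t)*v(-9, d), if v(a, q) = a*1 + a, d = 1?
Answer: -2736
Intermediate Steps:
t = 25 (t = (-5)² = 25)
v(a, q) = 2*a (v(a, q) = a + a = 2*a)
(127 + t)*v(-9, d) = (127 + 25)*(2*(-9)) = 152*(-18) = -2736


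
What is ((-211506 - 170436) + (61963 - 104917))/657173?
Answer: -424896/657173 ≈ -0.64655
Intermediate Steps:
((-211506 - 170436) + (61963 - 104917))/657173 = (-381942 - 42954)*(1/657173) = -424896*1/657173 = -424896/657173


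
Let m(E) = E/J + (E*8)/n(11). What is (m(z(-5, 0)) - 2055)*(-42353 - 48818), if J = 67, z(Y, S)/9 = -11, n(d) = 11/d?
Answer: 17399803008/67 ≈ 2.5970e+8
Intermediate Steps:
z(Y, S) = -99 (z(Y, S) = 9*(-11) = -99)
m(E) = 537*E/67 (m(E) = E/67 + (E*8)/((11/11)) = E*(1/67) + (8*E)/((11*(1/11))) = E/67 + (8*E)/1 = E/67 + (8*E)*1 = E/67 + 8*E = 537*E/67)
(m(z(-5, 0)) - 2055)*(-42353 - 48818) = ((537/67)*(-99) - 2055)*(-42353 - 48818) = (-53163/67 - 2055)*(-91171) = -190848/67*(-91171) = 17399803008/67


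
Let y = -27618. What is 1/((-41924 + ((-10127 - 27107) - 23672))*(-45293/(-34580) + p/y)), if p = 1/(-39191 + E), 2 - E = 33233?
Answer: -1357245183/182803389183434 ≈ -7.4246e-6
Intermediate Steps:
E = -33231 (E = 2 - 1*33233 = 2 - 33233 = -33231)
p = -1/72422 (p = 1/(-39191 - 33231) = 1/(-72422) = -1/72422 ≈ -1.3808e-5)
1/((-41924 + ((-10127 - 27107) - 23672))*(-45293/(-34580) + p/y)) = 1/((-41924 + ((-10127 - 27107) - 23672))*(-45293/(-34580) - 1/72422/(-27618))) = 1/((-41924 + (-37234 - 23672))*(-45293*(-1/34580) - 1/72422*(-1/27618))) = 1/((-41924 - 60906)*(45293/34580 + 1/2000150796)) = 1/((-102830)*(808864553909/617546558265)) = -1/102830*617546558265/808864553909 = -1357245183/182803389183434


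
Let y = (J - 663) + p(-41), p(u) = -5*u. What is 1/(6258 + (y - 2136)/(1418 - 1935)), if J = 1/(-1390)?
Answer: 718630/4500792201 ≈ 0.00015967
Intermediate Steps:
J = -1/1390 ≈ -0.00071942
y = -636621/1390 (y = (-1/1390 - 663) - 5*(-41) = -921571/1390 + 205 = -636621/1390 ≈ -458.00)
1/(6258 + (y - 2136)/(1418 - 1935)) = 1/(6258 + (-636621/1390 - 2136)/(1418 - 1935)) = 1/(6258 - 3605661/1390/(-517)) = 1/(6258 - 3605661/1390*(-1/517)) = 1/(6258 + 3605661/718630) = 1/(4500792201/718630) = 718630/4500792201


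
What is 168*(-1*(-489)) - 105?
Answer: 82047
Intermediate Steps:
168*(-1*(-489)) - 105 = 168*489 - 105 = 82152 - 105 = 82047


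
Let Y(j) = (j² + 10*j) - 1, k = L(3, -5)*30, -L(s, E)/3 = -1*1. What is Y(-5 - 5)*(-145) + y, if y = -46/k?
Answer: 6502/45 ≈ 144.49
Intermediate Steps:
L(s, E) = 3 (L(s, E) = -(-3) = -3*(-1) = 3)
k = 90 (k = 3*30 = 90)
Y(j) = -1 + j² + 10*j
y = -23/45 (y = -46/90 = -46*1/90 = -23/45 ≈ -0.51111)
Y(-5 - 5)*(-145) + y = (-1 + (-5 - 5)² + 10*(-5 - 5))*(-145) - 23/45 = (-1 + (-10)² + 10*(-10))*(-145) - 23/45 = (-1 + 100 - 100)*(-145) - 23/45 = -1*(-145) - 23/45 = 145 - 23/45 = 6502/45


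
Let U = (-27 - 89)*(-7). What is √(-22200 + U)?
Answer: 2*I*√5347 ≈ 146.25*I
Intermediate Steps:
U = 812 (U = -116*(-7) = 812)
√(-22200 + U) = √(-22200 + 812) = √(-21388) = 2*I*√5347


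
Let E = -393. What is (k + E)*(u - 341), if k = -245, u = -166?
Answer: 323466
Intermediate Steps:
(k + E)*(u - 341) = (-245 - 393)*(-166 - 341) = -638*(-507) = 323466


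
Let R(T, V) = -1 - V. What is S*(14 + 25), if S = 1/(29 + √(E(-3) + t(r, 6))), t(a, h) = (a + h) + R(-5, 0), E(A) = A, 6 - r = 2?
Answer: 1131/835 - 39*√6/835 ≈ 1.2401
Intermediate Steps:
r = 4 (r = 6 - 1*2 = 6 - 2 = 4)
t(a, h) = -1 + a + h (t(a, h) = (a + h) + (-1 - 1*0) = (a + h) + (-1 + 0) = (a + h) - 1 = -1 + a + h)
S = 1/(29 + √6) (S = 1/(29 + √(-3 + (-1 + 4 + 6))) = 1/(29 + √(-3 + 9)) = 1/(29 + √6) ≈ 0.031797)
S*(14 + 25) = (29/835 - √6/835)*(14 + 25) = (29/835 - √6/835)*39 = 1131/835 - 39*√6/835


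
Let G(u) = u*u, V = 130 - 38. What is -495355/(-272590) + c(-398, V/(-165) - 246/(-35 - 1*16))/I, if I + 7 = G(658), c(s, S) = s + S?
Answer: 120256008678703/66209078981430 ≈ 1.8163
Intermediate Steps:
V = 92
G(u) = u²
c(s, S) = S + s
I = 432957 (I = -7 + 658² = -7 + 432964 = 432957)
-495355/(-272590) + c(-398, V/(-165) - 246/(-35 - 1*16))/I = -495355/(-272590) + ((92/(-165) - 246/(-35 - 1*16)) - 398)/432957 = -495355*(-1/272590) + ((92*(-1/165) - 246/(-35 - 16)) - 398)*(1/432957) = 99071/54518 + ((-92/165 - 246/(-51)) - 398)*(1/432957) = 99071/54518 + ((-92/165 - 246*(-1/51)) - 398)*(1/432957) = 99071/54518 + ((-92/165 + 82/17) - 398)*(1/432957) = 99071/54518 + (11966/2805 - 398)*(1/432957) = 99071/54518 - 1104424/2805*1/432957 = 99071/54518 - 1104424/1214444385 = 120256008678703/66209078981430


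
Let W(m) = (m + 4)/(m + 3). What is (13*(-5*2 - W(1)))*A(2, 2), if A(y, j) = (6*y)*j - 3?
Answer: -12285/4 ≈ -3071.3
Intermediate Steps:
W(m) = (4 + m)/(3 + m)
A(y, j) = -3 + 6*j*y (A(y, j) = 6*j*y - 3 = -3 + 6*j*y)
(13*(-5*2 - W(1)))*A(2, 2) = (13*(-5*2 - (4 + 1)/(3 + 1)))*(-3 + 6*2*2) = (13*(-10 - 5/4))*(-3 + 24) = (13*(-10 - 5/4))*21 = (13*(-45/4))*21 = -585/4*21 = -12285/4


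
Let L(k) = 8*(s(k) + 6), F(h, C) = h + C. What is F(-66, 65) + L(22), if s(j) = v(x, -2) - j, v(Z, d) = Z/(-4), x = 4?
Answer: -137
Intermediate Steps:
F(h, C) = C + h
v(Z, d) = -Z/4 (v(Z, d) = Z*(-¼) = -Z/4)
s(j) = -1 - j (s(j) = -¼*4 - j = -1 - j)
L(k) = 40 - 8*k (L(k) = 8*((-1 - k) + 6) = 8*(5 - k) = 40 - 8*k)
F(-66, 65) + L(22) = (65 - 66) + (40 - 8*22) = -1 + (40 - 176) = -1 - 136 = -137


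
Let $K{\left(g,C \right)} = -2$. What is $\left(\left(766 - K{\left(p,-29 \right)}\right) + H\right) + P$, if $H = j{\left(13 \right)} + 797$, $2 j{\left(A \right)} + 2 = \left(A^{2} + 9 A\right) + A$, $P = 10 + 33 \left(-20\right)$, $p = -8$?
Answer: $\frac{2127}{2} \approx 1063.5$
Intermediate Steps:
$P = -650$ ($P = 10 - 660 = -650$)
$j{\left(A \right)} = -1 + \frac{A^{2}}{2} + 5 A$ ($j{\left(A \right)} = -1 + \frac{\left(A^{2} + 9 A\right) + A}{2} = -1 + \frac{A^{2} + 10 A}{2} = -1 + \left(\frac{A^{2}}{2} + 5 A\right) = -1 + \frac{A^{2}}{2} + 5 A$)
$H = \frac{1891}{2}$ ($H = \left(-1 + \frac{13^{2}}{2} + 5 \cdot 13\right) + 797 = \left(-1 + \frac{1}{2} \cdot 169 + 65\right) + 797 = \left(-1 + \frac{169}{2} + 65\right) + 797 = \frac{297}{2} + 797 = \frac{1891}{2} \approx 945.5$)
$\left(\left(766 - K{\left(p,-29 \right)}\right) + H\right) + P = \left(\left(766 - -2\right) + \frac{1891}{2}\right) - 650 = \left(\left(766 + 2\right) + \frac{1891}{2}\right) - 650 = \left(768 + \frac{1891}{2}\right) - 650 = \frac{3427}{2} - 650 = \frac{2127}{2}$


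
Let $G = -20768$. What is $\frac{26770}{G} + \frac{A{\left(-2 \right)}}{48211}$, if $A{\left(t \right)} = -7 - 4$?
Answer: $- \frac{645418459}{500623024} \approx -1.2892$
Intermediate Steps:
$A{\left(t \right)} = -11$ ($A{\left(t \right)} = -7 - 4 = -11$)
$\frac{26770}{G} + \frac{A{\left(-2 \right)}}{48211} = \frac{26770}{-20768} - \frac{11}{48211} = 26770 \left(- \frac{1}{20768}\right) - \frac{11}{48211} = - \frac{13385}{10384} - \frac{11}{48211} = - \frac{645418459}{500623024}$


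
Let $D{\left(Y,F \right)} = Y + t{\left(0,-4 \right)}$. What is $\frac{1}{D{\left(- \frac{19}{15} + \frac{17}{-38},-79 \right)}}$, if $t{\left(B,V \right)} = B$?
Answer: $- \frac{570}{977} \approx -0.58342$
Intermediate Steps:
$D{\left(Y,F \right)} = Y$ ($D{\left(Y,F \right)} = Y + 0 = Y$)
$\frac{1}{D{\left(- \frac{19}{15} + \frac{17}{-38},-79 \right)}} = \frac{1}{- \frac{19}{15} + \frac{17}{-38}} = \frac{1}{\left(-19\right) \frac{1}{15} + 17 \left(- \frac{1}{38}\right)} = \frac{1}{- \frac{19}{15} - \frac{17}{38}} = \frac{1}{- \frac{977}{570}} = - \frac{570}{977}$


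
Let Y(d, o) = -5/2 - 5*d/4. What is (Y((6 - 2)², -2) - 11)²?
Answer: 4489/4 ≈ 1122.3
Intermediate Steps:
Y(d, o) = -5/2 - 5*d/4 (Y(d, o) = -5*½ - 5*d*(¼) = -5/2 - 5*d/4)
(Y((6 - 2)², -2) - 11)² = ((-5/2 - 5*(6 - 2)²/4) - 11)² = ((-5/2 - 5/4*4²) - 11)² = ((-5/2 - 5/4*16) - 11)² = ((-5/2 - 20) - 11)² = (-45/2 - 11)² = (-67/2)² = 4489/4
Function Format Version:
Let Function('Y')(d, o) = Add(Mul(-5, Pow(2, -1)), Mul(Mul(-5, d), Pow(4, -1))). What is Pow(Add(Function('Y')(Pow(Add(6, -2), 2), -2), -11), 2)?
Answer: Rational(4489, 4) ≈ 1122.3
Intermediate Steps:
Function('Y')(d, o) = Add(Rational(-5, 2), Mul(Rational(-5, 4), d)) (Function('Y')(d, o) = Add(Mul(-5, Rational(1, 2)), Mul(Mul(-5, d), Rational(1, 4))) = Add(Rational(-5, 2), Mul(Rational(-5, 4), d)))
Pow(Add(Function('Y')(Pow(Add(6, -2), 2), -2), -11), 2) = Pow(Add(Add(Rational(-5, 2), Mul(Rational(-5, 4), Pow(Add(6, -2), 2))), -11), 2) = Pow(Add(Add(Rational(-5, 2), Mul(Rational(-5, 4), Pow(4, 2))), -11), 2) = Pow(Add(Add(Rational(-5, 2), Mul(Rational(-5, 4), 16)), -11), 2) = Pow(Add(Add(Rational(-5, 2), -20), -11), 2) = Pow(Add(Rational(-45, 2), -11), 2) = Pow(Rational(-67, 2), 2) = Rational(4489, 4)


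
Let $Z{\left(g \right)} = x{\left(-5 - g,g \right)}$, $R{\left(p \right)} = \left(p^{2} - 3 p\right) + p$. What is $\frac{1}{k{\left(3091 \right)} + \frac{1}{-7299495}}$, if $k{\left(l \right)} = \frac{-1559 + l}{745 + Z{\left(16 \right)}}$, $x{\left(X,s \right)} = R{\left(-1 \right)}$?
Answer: $\frac{1365005565}{2795706398} \approx 0.48825$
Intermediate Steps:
$R{\left(p \right)} = p^{2} - 2 p$
$x{\left(X,s \right)} = 3$ ($x{\left(X,s \right)} = - (-2 - 1) = \left(-1\right) \left(-3\right) = 3$)
$Z{\left(g \right)} = 3$
$k{\left(l \right)} = - \frac{1559}{748} + \frac{l}{748}$ ($k{\left(l \right)} = \frac{-1559 + l}{745 + 3} = \frac{-1559 + l}{748} = \left(-1559 + l\right) \frac{1}{748} = - \frac{1559}{748} + \frac{l}{748}$)
$\frac{1}{k{\left(3091 \right)} + \frac{1}{-7299495}} = \frac{1}{\left(- \frac{1559}{748} + \frac{1}{748} \cdot 3091\right) + \frac{1}{-7299495}} = \frac{1}{\left(- \frac{1559}{748} + \frac{281}{68}\right) - \frac{1}{7299495}} = \frac{1}{\frac{383}{187} - \frac{1}{7299495}} = \frac{1}{\frac{2795706398}{1365005565}} = \frac{1365005565}{2795706398}$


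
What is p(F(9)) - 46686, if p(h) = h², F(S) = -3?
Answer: -46677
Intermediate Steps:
p(F(9)) - 46686 = (-3)² - 46686 = 9 - 46686 = -46677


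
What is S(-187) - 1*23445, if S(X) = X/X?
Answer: -23444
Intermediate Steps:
S(X) = 1
S(-187) - 1*23445 = 1 - 1*23445 = 1 - 23445 = -23444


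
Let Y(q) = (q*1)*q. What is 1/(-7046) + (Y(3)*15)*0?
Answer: -1/7046 ≈ -0.00014192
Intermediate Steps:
Y(q) = q² (Y(q) = q*q = q²)
1/(-7046) + (Y(3)*15)*0 = 1/(-7046) + (3²*15)*0 = -1/7046 + (9*15)*0 = -1/7046 + 135*0 = -1/7046 + 0 = -1/7046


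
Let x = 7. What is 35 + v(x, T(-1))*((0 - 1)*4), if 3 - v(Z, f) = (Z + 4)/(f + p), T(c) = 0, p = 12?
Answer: 80/3 ≈ 26.667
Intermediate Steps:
v(Z, f) = 3 - (4 + Z)/(12 + f) (v(Z, f) = 3 - (Z + 4)/(f + 12) = 3 - (4 + Z)/(12 + f))
35 + v(x, T(-1))*((0 - 1)*4) = 35 + ((32 - 1*7 + 3*0)/(12 + 0))*((0 - 1)*4) = 35 + ((32 - 7 + 0)/12)*(-1*4) = 35 + ((1/12)*25)*(-4) = 35 + (25/12)*(-4) = 35 - 25/3 = 80/3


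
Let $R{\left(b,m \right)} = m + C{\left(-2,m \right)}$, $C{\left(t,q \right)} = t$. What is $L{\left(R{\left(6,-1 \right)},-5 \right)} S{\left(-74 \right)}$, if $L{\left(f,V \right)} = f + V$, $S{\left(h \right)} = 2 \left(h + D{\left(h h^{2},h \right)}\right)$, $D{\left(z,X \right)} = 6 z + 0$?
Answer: $38902688$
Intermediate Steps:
$D{\left(z,X \right)} = 6 z$
$R{\left(b,m \right)} = -2 + m$ ($R{\left(b,m \right)} = m - 2 = -2 + m$)
$S{\left(h \right)} = 2 h + 12 h^{3}$ ($S{\left(h \right)} = 2 \left(h + 6 h h^{2}\right) = 2 \left(h + 6 h^{3}\right) = 2 h + 12 h^{3}$)
$L{\left(f,V \right)} = V + f$
$L{\left(R{\left(6,-1 \right)},-5 \right)} S{\left(-74 \right)} = \left(-5 - 3\right) \left(2 \left(-74\right) + 12 \left(-74\right)^{3}\right) = \left(-5 - 3\right) \left(-148 + 12 \left(-405224\right)\right) = - 8 \left(-148 - 4862688\right) = \left(-8\right) \left(-4862836\right) = 38902688$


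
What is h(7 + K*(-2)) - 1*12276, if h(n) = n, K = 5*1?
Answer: -12279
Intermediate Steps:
K = 5
h(7 + K*(-2)) - 1*12276 = (7 + 5*(-2)) - 1*12276 = (7 - 10) - 12276 = -3 - 12276 = -12279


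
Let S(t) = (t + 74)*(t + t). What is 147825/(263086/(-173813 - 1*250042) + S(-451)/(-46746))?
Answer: -162718580878875/8690655907 ≈ -18723.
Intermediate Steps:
S(t) = 2*t*(74 + t) (S(t) = (74 + t)*(2*t) = 2*t*(74 + t))
147825/(263086/(-173813 - 1*250042) + S(-451)/(-46746)) = 147825/(263086/(-173813 - 1*250042) + (2*(-451)*(74 - 451))/(-46746)) = 147825/(263086/(-173813 - 250042) + (2*(-451)*(-377))*(-1/46746)) = 147825/(263086/(-423855) + 340054*(-1/46746)) = 147825/(263086*(-1/423855) - 170027/23373) = 147825/(-263086/423855 - 170027/23373) = 147825/(-8690655907/1100751435) = 147825*(-1100751435/8690655907) = -162718580878875/8690655907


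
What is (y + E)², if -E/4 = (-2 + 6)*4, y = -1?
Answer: 4225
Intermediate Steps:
E = -64 (E = -4*(-2 + 6)*4 = -16*4 = -4*16 = -64)
(y + E)² = (-1 - 64)² = (-65)² = 4225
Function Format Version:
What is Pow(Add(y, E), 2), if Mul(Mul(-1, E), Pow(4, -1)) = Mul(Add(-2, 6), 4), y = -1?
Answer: 4225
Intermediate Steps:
E = -64 (E = Mul(-4, Mul(Add(-2, 6), 4)) = Mul(-4, Mul(4, 4)) = Mul(-4, 16) = -64)
Pow(Add(y, E), 2) = Pow(Add(-1, -64), 2) = Pow(-65, 2) = 4225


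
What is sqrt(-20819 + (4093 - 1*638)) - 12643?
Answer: -12643 + 2*I*sqrt(4341) ≈ -12643.0 + 131.77*I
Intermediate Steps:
sqrt(-20819 + (4093 - 1*638)) - 12643 = sqrt(-20819 + (4093 - 638)) - 12643 = sqrt(-20819 + 3455) - 12643 = sqrt(-17364) - 12643 = 2*I*sqrt(4341) - 12643 = -12643 + 2*I*sqrt(4341)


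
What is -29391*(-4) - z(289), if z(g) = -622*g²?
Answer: 52067626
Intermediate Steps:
-29391*(-4) - z(289) = -29391*(-4) - (-622)*289² = 117564 - (-622)*83521 = 117564 - 1*(-51950062) = 117564 + 51950062 = 52067626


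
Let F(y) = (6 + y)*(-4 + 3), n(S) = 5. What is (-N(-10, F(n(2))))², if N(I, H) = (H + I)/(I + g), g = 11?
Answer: 441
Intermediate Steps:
F(y) = -6 - y (F(y) = (6 + y)*(-1) = -6 - y)
N(I, H) = (H + I)/(11 + I) (N(I, H) = (H + I)/(I + 11) = (H + I)/(11 + I))
(-N(-10, F(n(2))))² = (-((-6 - 1*5) - 10)/(11 - 10))² = (-((-6 - 5) - 10)/1)² = (-(-11 - 10))² = (-(-21))² = (-1*(-21))² = 21² = 441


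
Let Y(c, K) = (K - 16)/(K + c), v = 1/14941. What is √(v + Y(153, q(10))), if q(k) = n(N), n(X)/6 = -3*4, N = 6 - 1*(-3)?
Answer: I*√19643336107/134469 ≈ 1.0423*I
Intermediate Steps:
N = 9 (N = 6 + 3 = 9)
n(X) = -72 (n(X) = 6*(-3*4) = 6*(-12) = -72)
q(k) = -72
v = 1/14941 ≈ 6.6930e-5
Y(c, K) = (-16 + K)/(K + c)
√(v + Y(153, q(10))) = √(1/14941 + (-16 - 72)/(-72 + 153)) = √(1/14941 - 88/81) = √(-1314727/1210221) = I*√19643336107/134469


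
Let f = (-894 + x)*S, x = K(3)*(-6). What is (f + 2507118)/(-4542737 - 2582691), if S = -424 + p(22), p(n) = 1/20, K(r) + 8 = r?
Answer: -7183527/17813570 ≈ -0.40326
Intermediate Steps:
K(r) = -8 + r
p(n) = 1/20
S = -8479/20 (S = -424 + 1/20 = -8479/20 ≈ -423.95)
x = 30 (x = (-8 + 3)*(-6) = -5*(-6) = 30)
f = 1831464/5 (f = (-894 + 30)*(-8479/20) = -864*(-8479/20) = 1831464/5 ≈ 3.6629e+5)
(f + 2507118)/(-4542737 - 2582691) = (1831464/5 + 2507118)/(-4542737 - 2582691) = (14367054/5)/(-7125428) = (14367054/5)*(-1/7125428) = -7183527/17813570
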